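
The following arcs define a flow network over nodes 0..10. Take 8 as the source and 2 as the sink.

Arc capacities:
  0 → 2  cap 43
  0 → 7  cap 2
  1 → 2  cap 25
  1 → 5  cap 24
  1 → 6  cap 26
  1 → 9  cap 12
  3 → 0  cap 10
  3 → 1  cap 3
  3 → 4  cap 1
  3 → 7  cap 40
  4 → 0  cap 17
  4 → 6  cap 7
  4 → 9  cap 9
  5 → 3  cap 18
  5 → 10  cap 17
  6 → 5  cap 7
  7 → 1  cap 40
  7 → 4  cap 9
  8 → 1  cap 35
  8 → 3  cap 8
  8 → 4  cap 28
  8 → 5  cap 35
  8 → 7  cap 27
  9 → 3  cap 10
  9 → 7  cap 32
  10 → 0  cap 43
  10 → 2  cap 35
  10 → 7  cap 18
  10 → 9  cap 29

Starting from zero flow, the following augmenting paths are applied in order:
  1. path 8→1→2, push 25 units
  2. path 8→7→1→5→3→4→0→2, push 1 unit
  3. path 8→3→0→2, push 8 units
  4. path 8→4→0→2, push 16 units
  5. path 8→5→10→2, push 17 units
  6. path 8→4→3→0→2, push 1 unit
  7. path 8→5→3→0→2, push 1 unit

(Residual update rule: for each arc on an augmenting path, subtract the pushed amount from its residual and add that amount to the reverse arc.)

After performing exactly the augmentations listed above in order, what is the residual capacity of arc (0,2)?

Residual capacity of (0,2): 16

after path 1 (8→1→2, push 25): res(0,2)=43
after path 2 (8→7→1→5→3→4→0→2, push 1): res(0,2)=42
after path 3 (8→3→0→2, push 8): res(0,2)=34
after path 4 (8→4→0→2, push 16): res(0,2)=18
after path 5 (8→5→10→2, push 17): res(0,2)=18
after path 6 (8→4→3→0→2, push 1): res(0,2)=17
after path 7 (8→5→3→0→2, push 1): res(0,2)=16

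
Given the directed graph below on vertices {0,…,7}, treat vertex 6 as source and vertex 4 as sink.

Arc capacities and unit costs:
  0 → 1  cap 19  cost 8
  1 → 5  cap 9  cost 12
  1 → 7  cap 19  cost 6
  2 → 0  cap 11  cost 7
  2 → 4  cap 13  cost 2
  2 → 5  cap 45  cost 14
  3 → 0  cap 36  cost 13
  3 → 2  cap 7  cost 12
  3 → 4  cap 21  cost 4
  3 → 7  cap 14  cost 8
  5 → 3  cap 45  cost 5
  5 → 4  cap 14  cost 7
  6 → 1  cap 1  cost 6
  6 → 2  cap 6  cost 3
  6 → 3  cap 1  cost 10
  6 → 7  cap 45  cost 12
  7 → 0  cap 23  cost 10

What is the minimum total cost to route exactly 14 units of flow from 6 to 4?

Minimum cost for 14 units: 363

shortest-cost path #1: 6→2→4 push 6 @ unit cost 5 (adds 30)
shortest-cost path #2: 6→3→4 push 1 @ unit cost 14 (adds 14)
shortest-cost path #3: 6→1→5→4 push 1 @ unit cost 25 (adds 25)
shortest-cost path #4: 6→7→0→1→5→4 push 6 @ unit cost 49 (adds 294)
total cost = 363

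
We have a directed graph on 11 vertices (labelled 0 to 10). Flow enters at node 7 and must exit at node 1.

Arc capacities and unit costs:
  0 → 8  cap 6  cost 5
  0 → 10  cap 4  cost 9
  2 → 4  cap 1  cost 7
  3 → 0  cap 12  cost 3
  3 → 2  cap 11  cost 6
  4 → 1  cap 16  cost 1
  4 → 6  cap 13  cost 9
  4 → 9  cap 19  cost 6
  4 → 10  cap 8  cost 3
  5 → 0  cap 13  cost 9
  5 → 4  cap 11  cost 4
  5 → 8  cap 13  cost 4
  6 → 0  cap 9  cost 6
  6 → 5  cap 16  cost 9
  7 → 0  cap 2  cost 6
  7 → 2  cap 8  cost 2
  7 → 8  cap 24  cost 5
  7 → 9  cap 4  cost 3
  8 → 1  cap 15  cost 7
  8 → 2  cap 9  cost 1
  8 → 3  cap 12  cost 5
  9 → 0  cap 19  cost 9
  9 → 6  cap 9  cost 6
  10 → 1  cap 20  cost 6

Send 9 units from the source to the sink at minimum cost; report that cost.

Minimum cost for 9 units: 106

shortest-cost path #1: 7→2→4→1 push 1 @ unit cost 10 (adds 10)
shortest-cost path #2: 7→8→1 push 8 @ unit cost 12 (adds 96)
total cost = 106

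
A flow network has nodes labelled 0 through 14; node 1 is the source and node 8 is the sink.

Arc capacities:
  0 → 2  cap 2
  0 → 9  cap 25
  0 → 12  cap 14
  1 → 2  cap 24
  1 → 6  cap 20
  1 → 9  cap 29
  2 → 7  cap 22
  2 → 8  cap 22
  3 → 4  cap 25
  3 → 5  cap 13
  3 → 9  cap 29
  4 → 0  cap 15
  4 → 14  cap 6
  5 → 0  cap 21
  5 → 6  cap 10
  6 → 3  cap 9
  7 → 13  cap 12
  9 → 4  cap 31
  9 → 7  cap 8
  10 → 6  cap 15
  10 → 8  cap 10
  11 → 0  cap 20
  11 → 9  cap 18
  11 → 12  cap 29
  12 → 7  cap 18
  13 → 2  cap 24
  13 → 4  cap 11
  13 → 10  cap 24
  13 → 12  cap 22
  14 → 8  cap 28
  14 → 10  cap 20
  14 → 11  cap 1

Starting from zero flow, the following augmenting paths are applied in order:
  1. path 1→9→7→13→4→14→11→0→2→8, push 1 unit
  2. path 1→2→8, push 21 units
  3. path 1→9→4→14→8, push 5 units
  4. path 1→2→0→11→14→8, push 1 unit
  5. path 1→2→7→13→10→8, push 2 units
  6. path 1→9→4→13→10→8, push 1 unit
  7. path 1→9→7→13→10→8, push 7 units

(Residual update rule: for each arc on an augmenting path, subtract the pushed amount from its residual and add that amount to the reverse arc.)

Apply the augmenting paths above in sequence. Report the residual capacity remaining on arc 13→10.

Residual capacity of (13,10): 14

after path 1 (1→9→7→13→4→14→11→0→2→8, push 1): res(13,10)=24
after path 2 (1→2→8, push 21): res(13,10)=24
after path 3 (1→9→4→14→8, push 5): res(13,10)=24
after path 4 (1→2→0→11→14→8, push 1): res(13,10)=24
after path 5 (1→2→7→13→10→8, push 2): res(13,10)=22
after path 6 (1→9→4→13→10→8, push 1): res(13,10)=21
after path 7 (1→9→7→13→10→8, push 7): res(13,10)=14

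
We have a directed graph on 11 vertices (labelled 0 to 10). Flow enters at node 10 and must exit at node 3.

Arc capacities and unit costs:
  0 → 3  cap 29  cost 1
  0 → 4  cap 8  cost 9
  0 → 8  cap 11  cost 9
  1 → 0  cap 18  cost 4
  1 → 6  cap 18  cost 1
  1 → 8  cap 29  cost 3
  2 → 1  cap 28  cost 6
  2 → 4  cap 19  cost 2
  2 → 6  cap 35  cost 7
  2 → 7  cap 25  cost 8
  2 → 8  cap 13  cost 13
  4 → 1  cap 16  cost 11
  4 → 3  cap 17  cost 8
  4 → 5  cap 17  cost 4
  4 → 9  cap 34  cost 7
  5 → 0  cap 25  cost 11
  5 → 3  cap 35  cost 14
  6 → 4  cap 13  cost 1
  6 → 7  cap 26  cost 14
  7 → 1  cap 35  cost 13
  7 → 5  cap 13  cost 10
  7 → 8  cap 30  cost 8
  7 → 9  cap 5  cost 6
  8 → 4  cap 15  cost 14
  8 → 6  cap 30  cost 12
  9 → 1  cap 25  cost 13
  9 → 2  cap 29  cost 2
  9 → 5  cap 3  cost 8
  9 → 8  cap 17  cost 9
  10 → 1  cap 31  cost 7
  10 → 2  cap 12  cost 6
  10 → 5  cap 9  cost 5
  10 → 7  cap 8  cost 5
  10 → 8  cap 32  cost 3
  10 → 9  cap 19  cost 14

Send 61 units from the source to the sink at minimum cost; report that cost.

shortest-cost path #1: 10→1→0→3 push 18 @ unit cost 12 (adds 216)
shortest-cost path #2: 10→2→4→3 push 12 @ unit cost 16 (adds 192)
shortest-cost path #3: 10→5→0→3 push 9 @ unit cost 17 (adds 153)
shortest-cost path #4: 10→1→6→4→3 push 5 @ unit cost 17 (adds 85)
shortest-cost path #5: 10→1→6→4→5→0→3 push 2 @ unit cost 25 (adds 50)
shortest-cost path #6: 10→1→6→4→5→3 push 6 @ unit cost 27 (adds 162)
shortest-cost path #7: 10→7→5→3 push 8 @ unit cost 29 (adds 232)
shortest-cost path #8: 10→8→4→5→3 push 1 @ unit cost 35 (adds 35)
total cost = 1125

Minimum cost for 61 units: 1125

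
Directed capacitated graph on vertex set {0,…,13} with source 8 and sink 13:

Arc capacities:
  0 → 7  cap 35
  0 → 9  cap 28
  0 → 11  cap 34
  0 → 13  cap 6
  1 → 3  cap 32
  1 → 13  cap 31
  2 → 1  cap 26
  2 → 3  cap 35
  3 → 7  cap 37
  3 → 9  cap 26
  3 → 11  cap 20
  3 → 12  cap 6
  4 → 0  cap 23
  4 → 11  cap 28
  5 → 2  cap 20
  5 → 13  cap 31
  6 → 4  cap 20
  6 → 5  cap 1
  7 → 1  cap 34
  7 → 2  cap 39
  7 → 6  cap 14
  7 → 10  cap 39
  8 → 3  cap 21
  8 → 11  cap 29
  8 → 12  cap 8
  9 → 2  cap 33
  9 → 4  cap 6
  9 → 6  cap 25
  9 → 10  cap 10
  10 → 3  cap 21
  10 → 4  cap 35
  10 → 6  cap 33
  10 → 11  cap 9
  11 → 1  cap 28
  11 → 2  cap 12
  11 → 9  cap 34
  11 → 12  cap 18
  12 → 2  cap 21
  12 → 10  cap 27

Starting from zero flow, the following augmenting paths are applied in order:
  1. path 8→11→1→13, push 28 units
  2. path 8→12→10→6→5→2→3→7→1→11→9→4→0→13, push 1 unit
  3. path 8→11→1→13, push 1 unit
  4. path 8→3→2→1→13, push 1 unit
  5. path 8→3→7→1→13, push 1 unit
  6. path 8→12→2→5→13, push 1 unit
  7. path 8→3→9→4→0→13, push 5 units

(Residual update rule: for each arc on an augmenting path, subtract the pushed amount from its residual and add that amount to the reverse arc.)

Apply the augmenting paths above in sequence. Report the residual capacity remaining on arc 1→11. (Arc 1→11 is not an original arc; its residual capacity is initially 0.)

Residual capacity of (1,11): 28

after path 1 (8→11→1→13, push 28): res(1,11)=28
after path 2 (8→12→10→6→5→2→3→7→1→11→9→4→0→13, push 1): res(1,11)=27
after path 3 (8→11→1→13, push 1): res(1,11)=28
after path 4 (8→3→2→1→13, push 1): res(1,11)=28
after path 5 (8→3→7→1→13, push 1): res(1,11)=28
after path 6 (8→12→2→5→13, push 1): res(1,11)=28
after path 7 (8→3→9→4→0→13, push 5): res(1,11)=28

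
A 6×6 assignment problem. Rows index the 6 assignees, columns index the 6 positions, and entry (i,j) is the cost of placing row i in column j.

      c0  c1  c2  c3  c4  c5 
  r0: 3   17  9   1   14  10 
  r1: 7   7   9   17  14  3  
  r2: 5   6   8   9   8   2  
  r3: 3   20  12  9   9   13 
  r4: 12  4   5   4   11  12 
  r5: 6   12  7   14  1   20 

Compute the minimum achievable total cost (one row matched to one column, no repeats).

Minimum assignment cost: 19

one of 2 optimal assignments: row0→col3 (cost 1), row1→col1 (cost 7), row2→col5 (cost 2), row3→col0 (cost 3), row4→col2 (cost 5), row5→col4 (cost 1)
total = 1 + 7 + 2 + 3 + 5 + 1 = 19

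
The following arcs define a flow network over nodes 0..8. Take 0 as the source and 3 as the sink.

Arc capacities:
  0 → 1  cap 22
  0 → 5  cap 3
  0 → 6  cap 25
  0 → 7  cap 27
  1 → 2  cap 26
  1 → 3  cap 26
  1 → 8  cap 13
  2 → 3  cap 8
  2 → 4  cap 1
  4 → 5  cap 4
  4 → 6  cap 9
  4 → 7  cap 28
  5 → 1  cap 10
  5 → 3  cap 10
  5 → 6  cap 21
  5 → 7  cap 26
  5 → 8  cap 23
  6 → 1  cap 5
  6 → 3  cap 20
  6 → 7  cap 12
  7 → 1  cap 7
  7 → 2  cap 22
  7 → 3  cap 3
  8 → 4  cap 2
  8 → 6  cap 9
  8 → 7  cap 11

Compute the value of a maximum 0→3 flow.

Maximum flow value: 63

augment #1: 0→1→3 bottleneck 22, total now 22
augment #2: 0→5→3 bottleneck 3, total now 25
augment #3: 0→6→3 bottleneck 20, total now 45
augment #4: 0→7→3 bottleneck 3, total now 48
augment #5: 0→6→1→3 bottleneck 4, total now 52
augment #6: 0→7→2→3 bottleneck 8, total now 60
augment #7: 0→7→2→4→5→3 bottleneck 1, total now 61
augment #8: 0→6→1→8→4→5→3 bottleneck 1, total now 62
augment #9: 0→7→1→8→4→5→3 bottleneck 1, total now 63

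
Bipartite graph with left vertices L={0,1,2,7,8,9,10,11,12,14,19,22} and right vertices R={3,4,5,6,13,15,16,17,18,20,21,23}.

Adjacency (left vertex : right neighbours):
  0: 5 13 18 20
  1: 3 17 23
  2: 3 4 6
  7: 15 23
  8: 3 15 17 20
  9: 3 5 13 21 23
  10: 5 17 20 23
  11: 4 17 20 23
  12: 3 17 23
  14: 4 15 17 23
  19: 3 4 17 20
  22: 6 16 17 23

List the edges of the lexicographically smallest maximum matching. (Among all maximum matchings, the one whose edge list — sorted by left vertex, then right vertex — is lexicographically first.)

Lex-smallest maximum matching: {(0,13), (1,3), (2,6), (7,15), (8,17), (9,21), (10,5), (11,4), (12,23), (19,20), (22,16)}

|M| = 11 (so the lex-smallest maximum matching has 11 edges)
process left vertices in ascending order; for each, take the smallest-labelled available neighbour that still permits 11 edges overall, or leave it unmatched if none does
lex-smallest matching: {0-13, 1-3, 2-6, 7-15, 8-17, 9-21, 10-5, 11-4, 12-23, 19-20, 22-16}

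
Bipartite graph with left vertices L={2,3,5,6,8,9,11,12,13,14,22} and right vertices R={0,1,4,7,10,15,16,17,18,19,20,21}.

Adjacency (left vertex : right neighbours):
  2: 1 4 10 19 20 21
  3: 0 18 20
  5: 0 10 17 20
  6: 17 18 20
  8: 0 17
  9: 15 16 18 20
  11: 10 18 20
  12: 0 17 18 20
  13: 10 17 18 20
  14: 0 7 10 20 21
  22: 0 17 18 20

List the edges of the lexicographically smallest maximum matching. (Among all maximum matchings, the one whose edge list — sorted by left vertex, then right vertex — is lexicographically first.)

Lex-smallest maximum matching: {(2,1), (3,0), (5,10), (6,17), (9,15), (11,18), (12,20), (14,7)}

|M| = 8 (so the lex-smallest maximum matching has 8 edges)
process left vertices in ascending order; for each, take the smallest-labelled available neighbour that still permits 8 edges overall, or leave it unmatched if none does
lex-smallest matching: {2-1, 3-0, 5-10, 6-17, 9-15, 11-18, 12-20, 14-7}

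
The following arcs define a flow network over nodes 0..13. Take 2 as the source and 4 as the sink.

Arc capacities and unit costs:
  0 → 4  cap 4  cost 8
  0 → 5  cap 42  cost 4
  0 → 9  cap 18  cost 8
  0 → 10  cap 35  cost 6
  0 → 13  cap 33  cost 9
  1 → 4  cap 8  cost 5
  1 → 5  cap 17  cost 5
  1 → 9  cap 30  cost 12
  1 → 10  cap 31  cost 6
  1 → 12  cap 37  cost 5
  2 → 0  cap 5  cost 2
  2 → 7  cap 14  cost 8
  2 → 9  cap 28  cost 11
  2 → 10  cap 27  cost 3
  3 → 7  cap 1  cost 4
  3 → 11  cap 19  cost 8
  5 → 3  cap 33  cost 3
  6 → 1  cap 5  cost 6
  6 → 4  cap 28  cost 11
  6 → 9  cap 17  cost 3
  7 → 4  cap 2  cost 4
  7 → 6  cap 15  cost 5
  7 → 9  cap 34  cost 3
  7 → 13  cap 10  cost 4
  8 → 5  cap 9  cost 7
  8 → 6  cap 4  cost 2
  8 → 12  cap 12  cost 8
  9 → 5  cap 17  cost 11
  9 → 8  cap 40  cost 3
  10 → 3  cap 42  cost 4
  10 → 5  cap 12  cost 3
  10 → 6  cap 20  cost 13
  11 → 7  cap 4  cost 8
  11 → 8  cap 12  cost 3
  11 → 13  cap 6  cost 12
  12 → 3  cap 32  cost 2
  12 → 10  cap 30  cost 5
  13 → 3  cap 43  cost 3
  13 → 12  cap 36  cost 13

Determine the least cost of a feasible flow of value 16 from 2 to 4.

Minimum cost for 16 units: 304

shortest-cost path #1: 2→0→4 push 4 @ unit cost 10 (adds 40)
shortest-cost path #2: 2→7→4 push 2 @ unit cost 12 (adds 24)
shortest-cost path #3: 2→7→6→4 push 10 @ unit cost 24 (adds 240)
total cost = 304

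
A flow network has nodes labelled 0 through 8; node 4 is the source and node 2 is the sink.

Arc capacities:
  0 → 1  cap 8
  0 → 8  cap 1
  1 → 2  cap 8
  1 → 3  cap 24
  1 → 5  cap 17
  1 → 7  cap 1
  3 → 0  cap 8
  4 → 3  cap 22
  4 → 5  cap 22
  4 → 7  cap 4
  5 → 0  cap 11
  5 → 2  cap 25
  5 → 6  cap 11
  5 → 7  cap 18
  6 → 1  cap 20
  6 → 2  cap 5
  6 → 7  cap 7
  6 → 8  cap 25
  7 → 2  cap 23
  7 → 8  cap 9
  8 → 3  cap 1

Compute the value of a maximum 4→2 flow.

Maximum flow value: 34

augment #1: 4→5→2 bottleneck 22, total now 22
augment #2: 4→7→2 bottleneck 4, total now 26
augment #3: 4→3→0→1→2 bottleneck 8, total now 34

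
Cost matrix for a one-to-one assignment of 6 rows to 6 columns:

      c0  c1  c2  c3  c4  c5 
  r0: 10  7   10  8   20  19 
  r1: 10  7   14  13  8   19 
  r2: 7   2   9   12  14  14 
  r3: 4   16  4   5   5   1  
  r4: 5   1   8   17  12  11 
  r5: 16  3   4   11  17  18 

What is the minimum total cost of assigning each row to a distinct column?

optimal assignment: row0→col3 (cost 8), row1→col4 (cost 8), row2→col1 (cost 2), row3→col5 (cost 1), row4→col0 (cost 5), row5→col2 (cost 4)
total = 8 + 8 + 2 + 1 + 5 + 4 = 28

Minimum assignment cost: 28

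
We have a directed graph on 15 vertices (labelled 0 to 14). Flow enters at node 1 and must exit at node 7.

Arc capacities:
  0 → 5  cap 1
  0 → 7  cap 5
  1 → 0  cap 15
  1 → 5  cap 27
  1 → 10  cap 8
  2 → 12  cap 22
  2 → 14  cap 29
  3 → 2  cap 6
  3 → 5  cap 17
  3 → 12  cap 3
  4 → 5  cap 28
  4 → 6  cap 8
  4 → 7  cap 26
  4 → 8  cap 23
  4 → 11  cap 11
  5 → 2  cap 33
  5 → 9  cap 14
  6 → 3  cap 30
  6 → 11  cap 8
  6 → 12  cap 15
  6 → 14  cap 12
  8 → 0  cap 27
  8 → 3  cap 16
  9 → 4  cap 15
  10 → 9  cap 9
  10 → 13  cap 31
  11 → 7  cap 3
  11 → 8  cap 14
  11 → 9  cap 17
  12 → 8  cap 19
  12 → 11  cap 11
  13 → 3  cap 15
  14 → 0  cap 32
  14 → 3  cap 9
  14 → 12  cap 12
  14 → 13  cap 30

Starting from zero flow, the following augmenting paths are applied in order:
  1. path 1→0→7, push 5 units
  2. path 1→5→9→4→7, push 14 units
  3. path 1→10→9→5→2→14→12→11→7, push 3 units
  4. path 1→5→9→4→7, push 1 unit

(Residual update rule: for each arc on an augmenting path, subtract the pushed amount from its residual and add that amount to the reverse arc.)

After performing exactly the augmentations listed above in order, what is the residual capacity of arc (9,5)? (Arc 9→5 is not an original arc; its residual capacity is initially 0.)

after path 1 (1→0→7, push 5): res(9,5)=0
after path 2 (1→5→9→4→7, push 14): res(9,5)=14
after path 3 (1→10→9→5→2→14→12→11→7, push 3): res(9,5)=11
after path 4 (1→5→9→4→7, push 1): res(9,5)=12

Residual capacity of (9,5): 12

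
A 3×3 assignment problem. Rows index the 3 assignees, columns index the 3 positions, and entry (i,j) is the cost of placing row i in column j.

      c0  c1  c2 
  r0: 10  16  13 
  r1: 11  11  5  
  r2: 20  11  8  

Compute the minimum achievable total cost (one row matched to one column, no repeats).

optimal assignment: row0→col0 (cost 10), row1→col2 (cost 5), row2→col1 (cost 11)
total = 10 + 5 + 11 = 26

Minimum assignment cost: 26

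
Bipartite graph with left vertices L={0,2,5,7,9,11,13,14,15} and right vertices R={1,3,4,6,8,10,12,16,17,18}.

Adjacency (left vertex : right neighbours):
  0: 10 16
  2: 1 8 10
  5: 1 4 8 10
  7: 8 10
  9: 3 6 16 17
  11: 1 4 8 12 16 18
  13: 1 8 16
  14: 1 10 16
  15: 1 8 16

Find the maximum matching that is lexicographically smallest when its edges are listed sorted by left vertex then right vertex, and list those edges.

Lex-smallest maximum matching: {(0,10), (2,1), (5,4), (7,8), (9,3), (11,12), (13,16)}

|M| = 7 (so the lex-smallest maximum matching has 7 edges)
process left vertices in ascending order; for each, take the smallest-labelled available neighbour that still permits 7 edges overall, or leave it unmatched if none does
lex-smallest matching: {0-10, 2-1, 5-4, 7-8, 9-3, 11-12, 13-16}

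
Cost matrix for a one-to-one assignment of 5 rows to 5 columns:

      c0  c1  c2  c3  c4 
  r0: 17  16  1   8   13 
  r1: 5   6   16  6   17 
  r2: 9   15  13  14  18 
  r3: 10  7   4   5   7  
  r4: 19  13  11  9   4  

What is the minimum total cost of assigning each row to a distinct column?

Minimum assignment cost: 25

optimal assignment: row0→col2 (cost 1), row1→col1 (cost 6), row2→col0 (cost 9), row3→col3 (cost 5), row4→col4 (cost 4)
total = 1 + 6 + 9 + 5 + 4 = 25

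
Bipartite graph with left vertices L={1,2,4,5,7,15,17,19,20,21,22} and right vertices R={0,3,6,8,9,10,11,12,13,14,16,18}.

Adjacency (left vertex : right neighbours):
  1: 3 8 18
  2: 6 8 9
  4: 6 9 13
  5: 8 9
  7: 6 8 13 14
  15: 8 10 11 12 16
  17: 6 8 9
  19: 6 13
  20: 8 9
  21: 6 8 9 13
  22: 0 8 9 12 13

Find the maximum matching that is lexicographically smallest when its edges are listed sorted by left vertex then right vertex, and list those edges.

|M| = 8 (so the lex-smallest maximum matching has 8 edges)
process left vertices in ascending order; for each, take the smallest-labelled available neighbour that still permits 8 edges overall, or leave it unmatched if none does
lex-smallest matching: {1-3, 2-6, 4-9, 5-8, 7-14, 15-10, 19-13, 22-0}

Lex-smallest maximum matching: {(1,3), (2,6), (4,9), (5,8), (7,14), (15,10), (19,13), (22,0)}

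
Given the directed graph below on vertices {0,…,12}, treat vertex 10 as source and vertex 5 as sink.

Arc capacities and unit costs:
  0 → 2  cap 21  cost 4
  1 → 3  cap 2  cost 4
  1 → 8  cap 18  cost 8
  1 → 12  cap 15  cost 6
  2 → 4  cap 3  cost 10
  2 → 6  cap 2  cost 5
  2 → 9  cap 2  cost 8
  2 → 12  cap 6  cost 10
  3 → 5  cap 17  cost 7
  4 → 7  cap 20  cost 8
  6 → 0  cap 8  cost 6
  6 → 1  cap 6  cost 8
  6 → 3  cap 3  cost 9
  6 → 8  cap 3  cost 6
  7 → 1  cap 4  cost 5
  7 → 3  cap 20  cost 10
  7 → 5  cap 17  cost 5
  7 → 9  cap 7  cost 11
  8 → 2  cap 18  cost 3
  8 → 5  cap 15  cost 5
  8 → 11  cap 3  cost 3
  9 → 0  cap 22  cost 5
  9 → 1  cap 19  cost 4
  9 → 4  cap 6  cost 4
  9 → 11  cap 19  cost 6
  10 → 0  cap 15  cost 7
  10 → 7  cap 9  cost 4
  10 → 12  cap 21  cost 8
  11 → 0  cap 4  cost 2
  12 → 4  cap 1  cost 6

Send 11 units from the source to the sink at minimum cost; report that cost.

shortest-cost path #1: 10→7→5 push 9 @ unit cost 9 (adds 81)
shortest-cost path #2: 10→12→4→7→5 push 1 @ unit cost 27 (adds 27)
shortest-cost path #3: 10→0→2→6→8→5 push 1 @ unit cost 27 (adds 27)
total cost = 135

Minimum cost for 11 units: 135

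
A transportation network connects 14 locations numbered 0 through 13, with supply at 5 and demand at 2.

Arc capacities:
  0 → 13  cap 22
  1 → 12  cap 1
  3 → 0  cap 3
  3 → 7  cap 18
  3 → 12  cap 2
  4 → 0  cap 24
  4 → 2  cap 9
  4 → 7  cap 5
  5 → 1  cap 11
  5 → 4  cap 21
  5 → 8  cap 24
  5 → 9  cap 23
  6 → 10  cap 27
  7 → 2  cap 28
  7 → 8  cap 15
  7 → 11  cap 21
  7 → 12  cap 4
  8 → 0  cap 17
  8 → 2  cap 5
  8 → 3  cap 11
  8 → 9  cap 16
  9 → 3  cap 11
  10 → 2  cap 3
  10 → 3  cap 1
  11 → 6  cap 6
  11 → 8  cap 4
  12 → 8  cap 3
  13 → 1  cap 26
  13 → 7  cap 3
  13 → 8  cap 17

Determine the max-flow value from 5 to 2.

Maximum flow value: 40

augment #1: 5→4→2 bottleneck 9, total now 9
augment #2: 5→8→2 bottleneck 5, total now 14
augment #3: 5→4→7→2 bottleneck 5, total now 19
augment #4: 5→8→3→7→2 bottleneck 11, total now 30
augment #5: 5→9→3→7→2 bottleneck 7, total now 37
augment #6: 5→4→0→13→7→2 bottleneck 3, total now 40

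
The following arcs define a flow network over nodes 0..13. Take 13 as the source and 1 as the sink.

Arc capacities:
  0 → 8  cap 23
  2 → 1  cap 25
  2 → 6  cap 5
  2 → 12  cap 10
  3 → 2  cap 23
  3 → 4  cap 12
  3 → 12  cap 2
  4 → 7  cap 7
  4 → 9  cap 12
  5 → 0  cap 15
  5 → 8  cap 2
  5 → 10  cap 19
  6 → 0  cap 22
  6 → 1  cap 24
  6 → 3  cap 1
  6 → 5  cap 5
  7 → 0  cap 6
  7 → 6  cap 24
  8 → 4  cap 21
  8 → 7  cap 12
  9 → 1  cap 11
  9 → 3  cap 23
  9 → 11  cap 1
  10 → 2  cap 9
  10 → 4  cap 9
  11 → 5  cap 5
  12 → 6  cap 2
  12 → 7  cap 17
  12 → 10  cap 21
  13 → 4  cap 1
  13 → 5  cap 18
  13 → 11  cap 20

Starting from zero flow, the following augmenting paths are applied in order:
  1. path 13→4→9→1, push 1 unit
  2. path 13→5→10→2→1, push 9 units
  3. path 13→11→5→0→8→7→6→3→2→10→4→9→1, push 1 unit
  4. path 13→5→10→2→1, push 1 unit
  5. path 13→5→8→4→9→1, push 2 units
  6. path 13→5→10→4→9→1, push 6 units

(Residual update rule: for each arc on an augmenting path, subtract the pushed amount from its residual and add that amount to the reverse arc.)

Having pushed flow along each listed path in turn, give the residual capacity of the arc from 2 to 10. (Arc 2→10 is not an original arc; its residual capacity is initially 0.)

after path 1 (13→4→9→1, push 1): res(2,10)=0
after path 2 (13→5→10→2→1, push 9): res(2,10)=9
after path 3 (13→11→5→0→8→7→6→3→2→10→4→9→1, push 1): res(2,10)=8
after path 4 (13→5→10→2→1, push 1): res(2,10)=9
after path 5 (13→5→8→4→9→1, push 2): res(2,10)=9
after path 6 (13→5→10→4→9→1, push 6): res(2,10)=9

Residual capacity of (2,10): 9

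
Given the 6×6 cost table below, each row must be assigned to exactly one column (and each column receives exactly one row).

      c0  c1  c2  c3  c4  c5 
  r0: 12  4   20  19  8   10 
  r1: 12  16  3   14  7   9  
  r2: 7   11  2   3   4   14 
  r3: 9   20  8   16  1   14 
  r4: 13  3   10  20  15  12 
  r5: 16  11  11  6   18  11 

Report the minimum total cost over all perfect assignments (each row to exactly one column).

optimal assignment: row0→col5 (cost 10), row1→col2 (cost 3), row2→col0 (cost 7), row3→col4 (cost 1), row4→col1 (cost 3), row5→col3 (cost 6)
total = 10 + 3 + 7 + 1 + 3 + 6 = 30

Minimum assignment cost: 30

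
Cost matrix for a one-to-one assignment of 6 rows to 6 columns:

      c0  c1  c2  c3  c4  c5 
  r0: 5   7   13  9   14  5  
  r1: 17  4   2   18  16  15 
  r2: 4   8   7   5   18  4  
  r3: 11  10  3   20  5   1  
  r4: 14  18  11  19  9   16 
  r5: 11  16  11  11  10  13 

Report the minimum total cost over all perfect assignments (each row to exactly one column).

optimal assignment: row0→col1 (cost 7), row1→col2 (cost 2), row2→col0 (cost 4), row3→col5 (cost 1), row4→col4 (cost 9), row5→col3 (cost 11)
total = 7 + 2 + 4 + 1 + 9 + 11 = 34

Minimum assignment cost: 34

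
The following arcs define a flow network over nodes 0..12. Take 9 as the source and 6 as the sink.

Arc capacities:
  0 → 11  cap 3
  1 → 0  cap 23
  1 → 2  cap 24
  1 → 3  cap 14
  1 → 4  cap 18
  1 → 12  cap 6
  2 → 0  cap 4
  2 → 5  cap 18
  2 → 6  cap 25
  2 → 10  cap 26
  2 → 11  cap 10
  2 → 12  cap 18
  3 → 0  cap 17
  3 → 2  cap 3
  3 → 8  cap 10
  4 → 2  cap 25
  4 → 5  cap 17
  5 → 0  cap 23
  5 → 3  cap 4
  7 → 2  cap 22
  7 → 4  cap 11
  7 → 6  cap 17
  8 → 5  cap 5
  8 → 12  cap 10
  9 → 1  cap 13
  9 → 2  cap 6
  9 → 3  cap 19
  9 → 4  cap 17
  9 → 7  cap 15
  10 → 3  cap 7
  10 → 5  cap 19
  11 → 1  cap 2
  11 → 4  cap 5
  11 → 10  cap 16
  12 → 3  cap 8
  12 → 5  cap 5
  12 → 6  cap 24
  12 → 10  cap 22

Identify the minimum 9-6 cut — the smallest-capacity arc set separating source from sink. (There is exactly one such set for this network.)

augment #1: 9→2→6 push 6
augment #2: 9→7→6 push 15
augment #3: 9→1→2→6 push 13
augment #4: 9→3→2→6 push 3
augment #5: 9→4→2→6 push 3
augment #6: 9→3→8→12→6 push 10
augment #7: 9→4→2→12→6 push 14
max flow = 64; residual-reachable set from 9 gives S-side
cut edges (S→T): {(2,6), (9,7), (12,6)} total cap 64

Min-cut arcs: {(2,6), (9,7), (12,6)} (total capacity 64)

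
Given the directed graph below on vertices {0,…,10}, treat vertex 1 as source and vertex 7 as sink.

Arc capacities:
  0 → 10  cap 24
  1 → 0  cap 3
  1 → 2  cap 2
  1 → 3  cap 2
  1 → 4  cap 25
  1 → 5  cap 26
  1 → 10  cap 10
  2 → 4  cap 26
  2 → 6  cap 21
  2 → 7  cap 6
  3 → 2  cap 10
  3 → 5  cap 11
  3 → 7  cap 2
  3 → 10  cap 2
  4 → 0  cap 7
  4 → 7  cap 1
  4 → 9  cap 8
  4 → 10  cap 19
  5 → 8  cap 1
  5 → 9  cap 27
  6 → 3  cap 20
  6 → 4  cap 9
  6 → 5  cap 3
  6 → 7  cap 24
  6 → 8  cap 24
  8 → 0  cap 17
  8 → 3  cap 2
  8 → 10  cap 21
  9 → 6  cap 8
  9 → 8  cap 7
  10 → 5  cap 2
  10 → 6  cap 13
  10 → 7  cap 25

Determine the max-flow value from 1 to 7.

Maximum flow value: 53

augment #1: 1→2→7 bottleneck 2, total now 2
augment #2: 1→3→7 bottleneck 2, total now 4
augment #3: 1→4→7 bottleneck 1, total now 5
augment #4: 1→10→7 bottleneck 10, total now 15
augment #5: 1→0→10→7 bottleneck 3, total now 18
augment #6: 1→4→10→7 bottleneck 12, total now 30
augment #7: 1→4→9→6→7 bottleneck 8, total now 38
augment #8: 1→4→10→6→7 bottleneck 4, total now 42
augment #9: 1→5→8→3→2→7 bottleneck 1, total now 43
augment #10: 1→5→9→4→10→6→7 bottleneck 3, total now 46
augment #11: 1→5→9→8→3→2→7 bottleneck 1, total now 47
augment #12: 1→5→9→8→10→6→7 bottleneck 6, total now 53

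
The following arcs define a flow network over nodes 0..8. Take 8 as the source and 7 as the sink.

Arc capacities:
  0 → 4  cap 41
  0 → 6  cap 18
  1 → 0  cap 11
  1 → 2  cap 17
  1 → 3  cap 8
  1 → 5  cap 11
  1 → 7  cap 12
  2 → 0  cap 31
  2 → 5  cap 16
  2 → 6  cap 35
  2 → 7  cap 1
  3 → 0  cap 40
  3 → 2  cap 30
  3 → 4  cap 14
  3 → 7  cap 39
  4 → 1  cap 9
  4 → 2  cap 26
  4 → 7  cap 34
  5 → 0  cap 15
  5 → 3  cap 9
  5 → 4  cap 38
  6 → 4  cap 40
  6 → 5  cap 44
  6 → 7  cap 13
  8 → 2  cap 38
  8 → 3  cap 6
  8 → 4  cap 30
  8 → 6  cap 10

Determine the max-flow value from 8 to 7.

Maximum flow value: 72

augment #1: 8→2→7 bottleneck 1, total now 1
augment #2: 8→3→7 bottleneck 6, total now 7
augment #3: 8→4→7 bottleneck 30, total now 37
augment #4: 8→6→7 bottleneck 10, total now 47
augment #5: 8→2→6→7 bottleneck 3, total now 50
augment #6: 8→2→0→4→7 bottleneck 4, total now 54
augment #7: 8→2→5→3→7 bottleneck 9, total now 63
augment #8: 8→2→0→4→1→7 bottleneck 9, total now 72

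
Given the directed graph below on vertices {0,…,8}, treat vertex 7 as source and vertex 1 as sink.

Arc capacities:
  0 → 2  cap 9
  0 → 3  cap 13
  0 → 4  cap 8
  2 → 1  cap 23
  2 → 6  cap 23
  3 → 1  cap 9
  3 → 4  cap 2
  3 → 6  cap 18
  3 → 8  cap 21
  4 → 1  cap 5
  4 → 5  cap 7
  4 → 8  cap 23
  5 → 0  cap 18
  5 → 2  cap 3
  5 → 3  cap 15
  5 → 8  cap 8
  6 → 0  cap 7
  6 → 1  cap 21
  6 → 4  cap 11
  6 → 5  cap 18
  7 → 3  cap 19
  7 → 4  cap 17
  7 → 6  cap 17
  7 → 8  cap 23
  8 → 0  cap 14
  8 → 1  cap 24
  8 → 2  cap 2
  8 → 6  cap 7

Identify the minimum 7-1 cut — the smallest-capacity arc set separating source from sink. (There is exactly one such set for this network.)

augment #1: 7→3→1 push 9
augment #2: 7→4→1 push 5
augment #3: 7→6→1 push 17
augment #4: 7→8→1 push 23
augment #5: 7→3→6→1 push 4
augment #6: 7→3→8→1 push 1
augment #7: 7→3→8→2→1 push 2
augment #8: 7→4→5→2→1 push 3
augment #9: 7→3→6→0→2→1 push 3
augment #10: 7→4→5→0→2→1 push 4
augment #11: 7→4→8→0→2→1 push 2
max flow = 73; residual-reachable set from 7 gives S-side
cut edges (S→T): {(0,2), (3,1), (4,1), (5,2), (6,1), (8,1), (8,2)} total cap 73

Min-cut arcs: {(0,2), (3,1), (4,1), (5,2), (6,1), (8,1), (8,2)} (total capacity 73)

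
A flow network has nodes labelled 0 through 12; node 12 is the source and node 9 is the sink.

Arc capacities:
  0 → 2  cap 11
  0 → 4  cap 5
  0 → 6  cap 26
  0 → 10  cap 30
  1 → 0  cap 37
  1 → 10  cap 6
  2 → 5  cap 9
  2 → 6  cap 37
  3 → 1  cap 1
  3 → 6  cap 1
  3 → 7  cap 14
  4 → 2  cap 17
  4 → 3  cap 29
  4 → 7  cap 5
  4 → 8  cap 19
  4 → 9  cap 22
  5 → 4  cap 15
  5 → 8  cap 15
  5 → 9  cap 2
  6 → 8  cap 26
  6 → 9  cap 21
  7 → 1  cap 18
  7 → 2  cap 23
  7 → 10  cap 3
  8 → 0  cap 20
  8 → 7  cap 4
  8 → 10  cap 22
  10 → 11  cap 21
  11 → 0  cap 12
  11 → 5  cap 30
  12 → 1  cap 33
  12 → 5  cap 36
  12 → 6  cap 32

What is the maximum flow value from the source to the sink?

Maximum flow value: 43

augment #1: 12→5→9 bottleneck 2, total now 2
augment #2: 12→6→9 bottleneck 21, total now 23
augment #3: 12→5→4→9 bottleneck 15, total now 38
augment #4: 12→1→0→4→9 bottleneck 5, total now 43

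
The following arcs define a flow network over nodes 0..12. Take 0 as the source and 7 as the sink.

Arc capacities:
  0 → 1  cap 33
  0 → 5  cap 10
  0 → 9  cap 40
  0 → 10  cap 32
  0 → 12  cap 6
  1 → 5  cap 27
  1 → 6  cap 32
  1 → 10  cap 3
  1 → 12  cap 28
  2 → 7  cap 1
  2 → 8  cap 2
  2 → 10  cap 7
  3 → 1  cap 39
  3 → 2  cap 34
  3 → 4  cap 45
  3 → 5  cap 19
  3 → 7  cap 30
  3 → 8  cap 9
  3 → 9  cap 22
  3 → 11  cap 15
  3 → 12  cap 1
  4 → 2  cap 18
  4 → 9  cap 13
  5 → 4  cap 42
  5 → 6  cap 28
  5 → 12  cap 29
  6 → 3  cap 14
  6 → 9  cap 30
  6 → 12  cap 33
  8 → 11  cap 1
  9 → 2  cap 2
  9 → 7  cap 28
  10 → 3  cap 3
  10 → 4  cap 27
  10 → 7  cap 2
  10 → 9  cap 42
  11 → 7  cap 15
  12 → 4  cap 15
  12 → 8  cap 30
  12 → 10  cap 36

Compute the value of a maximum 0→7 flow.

Maximum flow value: 49

augment #1: 0→9→7 bottleneck 28, total now 28
augment #2: 0→10→7 bottleneck 2, total now 30
augment #3: 0→9→2→7 bottleneck 1, total now 31
augment #4: 0→10→3→7 bottleneck 3, total now 34
augment #5: 0→1→6→3→7 bottleneck 14, total now 48
augment #6: 0→12→8→11→7 bottleneck 1, total now 49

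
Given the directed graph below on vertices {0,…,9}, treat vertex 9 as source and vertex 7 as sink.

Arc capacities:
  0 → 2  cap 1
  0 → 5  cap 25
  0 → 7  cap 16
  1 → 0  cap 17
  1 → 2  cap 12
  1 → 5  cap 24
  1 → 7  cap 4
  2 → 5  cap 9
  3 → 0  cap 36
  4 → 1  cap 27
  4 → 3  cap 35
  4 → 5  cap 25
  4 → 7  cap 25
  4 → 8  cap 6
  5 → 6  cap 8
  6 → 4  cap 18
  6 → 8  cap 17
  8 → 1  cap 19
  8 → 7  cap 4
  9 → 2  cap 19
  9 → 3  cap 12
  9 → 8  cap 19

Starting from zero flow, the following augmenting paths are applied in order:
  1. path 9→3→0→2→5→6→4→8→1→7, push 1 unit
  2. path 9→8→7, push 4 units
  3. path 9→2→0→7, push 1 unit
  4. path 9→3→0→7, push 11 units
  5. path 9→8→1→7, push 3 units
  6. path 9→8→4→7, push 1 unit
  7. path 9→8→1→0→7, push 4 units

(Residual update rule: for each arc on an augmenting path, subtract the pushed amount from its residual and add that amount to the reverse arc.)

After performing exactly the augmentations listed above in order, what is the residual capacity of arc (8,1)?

Residual capacity of (8,1): 11

after path 1 (9→3→0→2→5→6→4→8→1→7, push 1): res(8,1)=18
after path 2 (9→8→7, push 4): res(8,1)=18
after path 3 (9→2→0→7, push 1): res(8,1)=18
after path 4 (9→3→0→7, push 11): res(8,1)=18
after path 5 (9→8→1→7, push 3): res(8,1)=15
after path 6 (9→8→4→7, push 1): res(8,1)=15
after path 7 (9→8→1→0→7, push 4): res(8,1)=11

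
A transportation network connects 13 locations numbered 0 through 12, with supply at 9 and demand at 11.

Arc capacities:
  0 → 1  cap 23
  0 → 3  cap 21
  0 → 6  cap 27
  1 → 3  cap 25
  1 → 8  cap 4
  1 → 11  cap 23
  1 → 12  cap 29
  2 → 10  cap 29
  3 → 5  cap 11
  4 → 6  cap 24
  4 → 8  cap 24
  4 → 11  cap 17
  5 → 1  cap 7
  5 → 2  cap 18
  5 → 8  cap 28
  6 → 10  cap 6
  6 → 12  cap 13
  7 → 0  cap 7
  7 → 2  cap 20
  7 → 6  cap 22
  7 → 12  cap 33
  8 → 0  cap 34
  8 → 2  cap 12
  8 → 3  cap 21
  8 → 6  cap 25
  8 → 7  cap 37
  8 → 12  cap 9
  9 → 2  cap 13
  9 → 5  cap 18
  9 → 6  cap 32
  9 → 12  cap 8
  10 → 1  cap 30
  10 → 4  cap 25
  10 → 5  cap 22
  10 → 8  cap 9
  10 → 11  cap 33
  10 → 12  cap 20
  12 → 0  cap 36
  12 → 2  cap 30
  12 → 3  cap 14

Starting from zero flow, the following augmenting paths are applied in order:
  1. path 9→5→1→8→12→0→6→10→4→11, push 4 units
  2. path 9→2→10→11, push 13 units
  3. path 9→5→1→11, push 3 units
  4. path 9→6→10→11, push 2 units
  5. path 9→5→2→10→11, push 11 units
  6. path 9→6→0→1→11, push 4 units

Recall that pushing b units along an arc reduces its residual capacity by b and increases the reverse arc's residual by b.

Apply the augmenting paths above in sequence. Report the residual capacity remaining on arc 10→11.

Residual capacity of (10,11): 7

after path 1 (9→5→1→8→12→0→6→10→4→11, push 4): res(10,11)=33
after path 2 (9→2→10→11, push 13): res(10,11)=20
after path 3 (9→5→1→11, push 3): res(10,11)=20
after path 4 (9→6→10→11, push 2): res(10,11)=18
after path 5 (9→5→2→10→11, push 11): res(10,11)=7
after path 6 (9→6→0→1→11, push 4): res(10,11)=7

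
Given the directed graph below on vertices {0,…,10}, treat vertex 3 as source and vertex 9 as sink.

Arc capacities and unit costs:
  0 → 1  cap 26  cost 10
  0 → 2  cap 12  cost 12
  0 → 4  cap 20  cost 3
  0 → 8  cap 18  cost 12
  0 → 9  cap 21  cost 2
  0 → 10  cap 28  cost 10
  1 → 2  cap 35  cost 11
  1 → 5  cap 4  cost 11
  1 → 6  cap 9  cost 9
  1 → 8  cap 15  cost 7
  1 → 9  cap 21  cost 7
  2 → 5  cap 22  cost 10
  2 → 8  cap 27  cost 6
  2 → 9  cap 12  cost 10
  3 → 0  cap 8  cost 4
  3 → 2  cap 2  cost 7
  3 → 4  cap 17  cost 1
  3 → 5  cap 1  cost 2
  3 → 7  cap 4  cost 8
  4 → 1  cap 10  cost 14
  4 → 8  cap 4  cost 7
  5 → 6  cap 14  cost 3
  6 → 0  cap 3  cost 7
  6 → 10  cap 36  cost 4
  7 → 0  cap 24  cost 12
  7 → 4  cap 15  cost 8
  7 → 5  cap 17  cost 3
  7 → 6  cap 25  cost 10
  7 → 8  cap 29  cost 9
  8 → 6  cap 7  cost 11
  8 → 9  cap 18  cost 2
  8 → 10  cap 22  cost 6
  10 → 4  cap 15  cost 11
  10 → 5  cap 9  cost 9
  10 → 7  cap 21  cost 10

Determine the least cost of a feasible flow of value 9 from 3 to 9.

Minimum cost for 9 units: 58

shortest-cost path #1: 3→0→9 push 8 @ unit cost 6 (adds 48)
shortest-cost path #2: 3→4→8→9 push 1 @ unit cost 10 (adds 10)
total cost = 58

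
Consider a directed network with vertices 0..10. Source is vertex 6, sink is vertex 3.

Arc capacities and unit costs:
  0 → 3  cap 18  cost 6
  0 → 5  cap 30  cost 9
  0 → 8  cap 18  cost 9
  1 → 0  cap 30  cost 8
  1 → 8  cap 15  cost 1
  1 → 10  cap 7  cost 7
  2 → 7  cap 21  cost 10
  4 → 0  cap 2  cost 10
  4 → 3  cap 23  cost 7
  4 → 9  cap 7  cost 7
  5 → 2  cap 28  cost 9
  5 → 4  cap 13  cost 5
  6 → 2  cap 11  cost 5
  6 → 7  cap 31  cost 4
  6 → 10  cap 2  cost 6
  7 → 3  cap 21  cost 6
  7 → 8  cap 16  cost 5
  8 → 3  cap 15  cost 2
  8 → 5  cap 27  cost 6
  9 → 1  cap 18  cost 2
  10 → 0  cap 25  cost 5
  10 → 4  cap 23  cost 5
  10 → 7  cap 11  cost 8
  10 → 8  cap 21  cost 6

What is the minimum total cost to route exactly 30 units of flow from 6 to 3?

shortest-cost path #1: 6→7→3 push 21 @ unit cost 10 (adds 210)
shortest-cost path #2: 6→7→8→3 push 9 @ unit cost 11 (adds 99)
total cost = 309

Minimum cost for 30 units: 309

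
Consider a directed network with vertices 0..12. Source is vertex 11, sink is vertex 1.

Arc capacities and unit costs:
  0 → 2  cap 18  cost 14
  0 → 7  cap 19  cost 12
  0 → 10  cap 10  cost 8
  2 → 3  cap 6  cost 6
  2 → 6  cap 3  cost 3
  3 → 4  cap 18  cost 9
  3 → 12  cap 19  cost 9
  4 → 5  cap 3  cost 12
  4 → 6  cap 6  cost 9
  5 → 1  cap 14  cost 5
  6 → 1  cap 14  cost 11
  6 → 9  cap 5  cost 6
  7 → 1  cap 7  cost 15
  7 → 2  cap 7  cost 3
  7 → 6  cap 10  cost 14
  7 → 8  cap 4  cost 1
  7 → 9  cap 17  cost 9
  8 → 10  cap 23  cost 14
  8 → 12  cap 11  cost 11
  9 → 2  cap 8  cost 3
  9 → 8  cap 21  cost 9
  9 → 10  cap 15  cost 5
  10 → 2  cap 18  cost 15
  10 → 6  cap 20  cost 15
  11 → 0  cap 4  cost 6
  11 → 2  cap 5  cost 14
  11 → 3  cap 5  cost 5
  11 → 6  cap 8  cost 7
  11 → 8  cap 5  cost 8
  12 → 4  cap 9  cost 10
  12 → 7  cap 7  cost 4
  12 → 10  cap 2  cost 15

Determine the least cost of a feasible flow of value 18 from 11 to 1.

Minimum cost for 18 units: 453

shortest-cost path #1: 11→6→1 push 8 @ unit cost 18 (adds 144)
shortest-cost path #2: 11→2→6→1 push 3 @ unit cost 28 (adds 84)
shortest-cost path #3: 11→3→4→5→1 push 3 @ unit cost 31 (adds 93)
shortest-cost path #4: 11→0→7→1 push 4 @ unit cost 33 (adds 132)
total cost = 453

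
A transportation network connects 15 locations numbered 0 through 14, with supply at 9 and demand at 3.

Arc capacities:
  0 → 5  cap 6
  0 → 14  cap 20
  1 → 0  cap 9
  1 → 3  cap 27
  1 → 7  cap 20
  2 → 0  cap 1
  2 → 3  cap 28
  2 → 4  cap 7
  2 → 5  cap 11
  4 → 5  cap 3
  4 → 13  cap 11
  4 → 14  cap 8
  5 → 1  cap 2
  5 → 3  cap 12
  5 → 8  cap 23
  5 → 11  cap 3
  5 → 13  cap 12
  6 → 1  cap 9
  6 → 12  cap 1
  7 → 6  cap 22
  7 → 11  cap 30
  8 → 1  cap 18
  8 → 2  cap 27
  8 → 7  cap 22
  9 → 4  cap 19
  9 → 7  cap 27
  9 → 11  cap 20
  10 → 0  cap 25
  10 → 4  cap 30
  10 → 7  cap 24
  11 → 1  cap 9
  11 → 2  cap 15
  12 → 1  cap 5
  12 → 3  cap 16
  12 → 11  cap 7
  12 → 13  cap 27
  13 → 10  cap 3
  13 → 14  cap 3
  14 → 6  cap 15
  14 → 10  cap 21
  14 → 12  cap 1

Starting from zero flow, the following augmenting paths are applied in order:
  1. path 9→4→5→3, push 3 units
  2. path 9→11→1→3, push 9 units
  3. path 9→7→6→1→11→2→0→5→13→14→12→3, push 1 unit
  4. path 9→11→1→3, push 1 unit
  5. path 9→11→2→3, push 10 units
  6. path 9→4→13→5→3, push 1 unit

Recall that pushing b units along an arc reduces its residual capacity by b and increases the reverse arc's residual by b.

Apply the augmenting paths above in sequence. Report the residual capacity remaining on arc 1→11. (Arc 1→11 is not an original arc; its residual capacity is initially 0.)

after path 1 (9→4→5→3, push 3): res(1,11)=0
after path 2 (9→11→1→3, push 9): res(1,11)=9
after path 3 (9→7→6→1→11→2→0→5→13→14→12→3, push 1): res(1,11)=8
after path 4 (9→11→1→3, push 1): res(1,11)=9
after path 5 (9→11→2→3, push 10): res(1,11)=9
after path 6 (9→4→13→5→3, push 1): res(1,11)=9

Residual capacity of (1,11): 9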